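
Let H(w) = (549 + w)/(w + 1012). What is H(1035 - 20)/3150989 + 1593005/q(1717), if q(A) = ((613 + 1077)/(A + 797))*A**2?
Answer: 2557897752623234395/3182203365380823823 ≈ 0.80381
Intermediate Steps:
H(w) = (549 + w)/(1012 + w)
q(A) = 1690*A**2/(797 + A) (q(A) = (1690/(797 + A))*A**2 = 1690*A**2/(797 + A))
H(1035 - 20)/3150989 + 1593005/q(1717) = ((549 + (1035 - 20))/(1012 + (1035 - 20)))/3150989 + 1593005/((1690*1717**2/(797 + 1717))) = ((549 + 1015)/(1012 + 1015))*(1/3150989) + 1593005/((1690*2948089/2514)) = (1564/2027)*(1/3150989) + 1593005/((1690*2948089*(1/2514))) = ((1/2027)*1564)*(1/3150989) + 1593005/(2491135205/1257) = (1564/2027)*(1/3150989) + 1593005*(1257/2491135205) = 1564/6387054703 + 400481457/498227041 = 2557897752623234395/3182203365380823823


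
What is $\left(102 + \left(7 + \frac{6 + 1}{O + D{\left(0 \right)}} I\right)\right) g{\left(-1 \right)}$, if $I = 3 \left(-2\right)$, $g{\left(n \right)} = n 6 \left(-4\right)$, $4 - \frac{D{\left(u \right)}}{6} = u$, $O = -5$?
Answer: $\frac{48696}{19} \approx 2562.9$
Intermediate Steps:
$D{\left(u \right)} = 24 - 6 u$
$g{\left(n \right)} = - 24 n$ ($g{\left(n \right)} = 6 n \left(-4\right) = - 24 n$)
$I = -6$
$\left(102 + \left(7 + \frac{6 + 1}{O + D{\left(0 \right)}} I\right)\right) g{\left(-1 \right)} = \left(102 + \left(7 + \frac{6 + 1}{-5 + \left(24 - 0\right)} \left(-6\right)\right)\right) \left(\left(-24\right) \left(-1\right)\right) = \left(102 + \left(7 + \frac{7}{-5 + \left(24 + 0\right)} \left(-6\right)\right)\right) 24 = \left(102 + \left(7 + \frac{7}{-5 + 24} \left(-6\right)\right)\right) 24 = \left(102 + \left(7 + \frac{7}{19} \left(-6\right)\right)\right) 24 = \left(102 + \left(7 - \frac{42}{19}\right)\right) 24 = \left(102 + \frac{91}{19}\right) 24 = \frac{2029}{19} \cdot 24 = \frac{48696}{19}$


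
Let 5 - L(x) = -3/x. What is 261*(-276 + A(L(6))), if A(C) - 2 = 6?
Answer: -69948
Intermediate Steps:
L(x) = 5 + 3/x (L(x) = 5 - (-3)/x = 5 + 3/x)
A(C) = 8 (A(C) = 2 + 6 = 8)
261*(-276 + A(L(6))) = 261*(-276 + 8) = 261*(-268) = -69948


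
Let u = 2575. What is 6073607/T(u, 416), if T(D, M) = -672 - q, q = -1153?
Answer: 6073607/481 ≈ 12627.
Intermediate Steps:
T(D, M) = 481 (T(D, M) = -672 - 1*(-1153) = -672 + 1153 = 481)
6073607/T(u, 416) = 6073607/481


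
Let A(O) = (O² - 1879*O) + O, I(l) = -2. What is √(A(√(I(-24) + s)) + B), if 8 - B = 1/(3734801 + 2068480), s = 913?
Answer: √(5333215238 - 10898561718*√911)/2409 ≈ 236.14*I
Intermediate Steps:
B = 46426247/5803281 (B = 8 - 1/(3734801 + 2068480) = 8 - 1/5803281 = 46426247/5803281 ≈ 8.0000)
A(O) = O² - 1878*O
√(A(√(I(-24) + s)) + B) = √(√(-2 + 913)*(-1878 + √(-2 + 913)) + 46426247/5803281) = √(√911*(-1878 + √911) + 46426247/5803281) = √(46426247/5803281 + √911*(-1878 + √911))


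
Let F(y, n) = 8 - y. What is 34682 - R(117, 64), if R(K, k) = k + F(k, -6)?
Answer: 34674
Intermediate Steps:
R(K, k) = 8 (R(K, k) = k + (8 - k) = 8)
34682 - R(117, 64) = 34682 - 1*8 = 34682 - 8 = 34674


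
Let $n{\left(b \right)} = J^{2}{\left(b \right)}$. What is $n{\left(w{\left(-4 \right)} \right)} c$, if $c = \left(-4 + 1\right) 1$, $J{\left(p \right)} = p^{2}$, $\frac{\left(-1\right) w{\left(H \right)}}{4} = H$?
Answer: $-196608$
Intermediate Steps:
$w{\left(H \right)} = - 4 H$
$c = -3$ ($c = \left(-3\right) 1 = -3$)
$n{\left(b \right)} = b^{4}$ ($n{\left(b \right)} = \left(b^{2}\right)^{2} = b^{4}$)
$n{\left(w{\left(-4 \right)} \right)} c = \left(\left(-4\right) \left(-4\right)\right)^{4} \left(-3\right) = 16^{4} \left(-3\right) = 65536 \left(-3\right) = -196608$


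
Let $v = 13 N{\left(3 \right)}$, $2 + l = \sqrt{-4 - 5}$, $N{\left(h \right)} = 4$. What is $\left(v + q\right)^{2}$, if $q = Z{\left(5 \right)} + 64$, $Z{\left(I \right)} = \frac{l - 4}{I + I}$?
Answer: $\frac{1331707}{100} + \frac{1731 i}{25} \approx 13317.0 + 69.24 i$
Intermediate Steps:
$l = -2 + 3 i$ ($l = -2 + \sqrt{-4 - 5} = -2 + \sqrt{-9} = -2 + 3 i \approx -2.0 + 3.0 i$)
$Z{\left(I \right)} = \frac{-6 + 3 i}{2 I}$ ($Z{\left(I \right)} = \frac{\left(-2 + 3 i\right) - 4}{I + I} = \frac{-6 + 3 i}{2 I}$)
$v = 52$ ($v = 13 \cdot 4 = 52$)
$q = \frac{317}{5} + \frac{3 i}{10}$ ($q = \frac{3 \left(-2 + i\right)}{2 \cdot 5} + 64 = \frac{3}{2} \cdot \frac{1}{5} \left(-2 + i\right) + 64 = \left(- \frac{3}{5} + \frac{3 i}{10}\right) + 64 = \frac{317}{5} + \frac{3 i}{10} \approx 63.4 + 0.3 i$)
$\left(v + q\right)^{2} = \left(52 + \left(\frac{317}{5} + \frac{3 i}{10}\right)\right)^{2} = \left(\frac{577}{5} + \frac{3 i}{10}\right)^{2}$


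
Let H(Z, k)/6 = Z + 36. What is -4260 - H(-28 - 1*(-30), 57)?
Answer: -4488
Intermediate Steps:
H(Z, k) = 216 + 6*Z (H(Z, k) = 6*(Z + 36) = 6*(36 + Z) = 216 + 6*Z)
-4260 - H(-28 - 1*(-30), 57) = -4260 - (216 + 6*(-28 - 1*(-30))) = -4260 - (216 + 6*(-28 + 30)) = -4260 - (216 + 6*2) = -4260 - (216 + 12) = -4260 - 1*228 = -4260 - 228 = -4488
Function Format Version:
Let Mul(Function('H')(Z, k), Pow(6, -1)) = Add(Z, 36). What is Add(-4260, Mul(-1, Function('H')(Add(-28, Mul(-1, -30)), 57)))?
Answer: -4488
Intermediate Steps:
Function('H')(Z, k) = Add(216, Mul(6, Z)) (Function('H')(Z, k) = Mul(6, Add(Z, 36)) = Mul(6, Add(36, Z)) = Add(216, Mul(6, Z)))
Add(-4260, Mul(-1, Function('H')(Add(-28, Mul(-1, -30)), 57))) = Add(-4260, Mul(-1, Add(216, Mul(6, Add(-28, Mul(-1, -30)))))) = Add(-4260, Mul(-1, Add(216, Mul(6, Add(-28, 30))))) = Add(-4260, Mul(-1, Add(216, Mul(6, 2)))) = Add(-4260, Mul(-1, Add(216, 12))) = Add(-4260, Mul(-1, 228)) = Add(-4260, -228) = -4488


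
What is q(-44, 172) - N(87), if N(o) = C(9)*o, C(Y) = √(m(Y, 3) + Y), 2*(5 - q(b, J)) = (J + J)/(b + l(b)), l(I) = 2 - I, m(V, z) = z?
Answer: -81 - 174*√3 ≈ -382.38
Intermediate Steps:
q(b, J) = 5 - J/2 (q(b, J) = 5 - (J + J)/(2*(b + (2 - b))) = 5 - 2*J/(2*2) = 5 - J/2)
C(Y) = √(3 + Y)
N(o) = 2*o*√3 (N(o) = √(3 + 9)*o = √12*o = (2*√3)*o = 2*o*√3)
q(-44, 172) - N(87) = (5 - ½*172) - 2*87*√3 = (5 - 86) - 174*√3 = -81 - 174*√3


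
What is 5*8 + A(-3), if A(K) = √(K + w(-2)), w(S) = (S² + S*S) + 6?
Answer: 40 + √11 ≈ 43.317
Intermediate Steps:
w(S) = 6 + 2*S² (w(S) = (S² + S²) + 6 = 2*S² + 6 = 6 + 2*S²)
A(K) = √(14 + K) (A(K) = √(K + (6 + 2*(-2)²)) = √(K + (6 + 2*4)) = √(K + (6 + 8)) = √(K + 14) = √(14 + K))
5*8 + A(-3) = 5*8 + √(14 - 3) = 40 + √11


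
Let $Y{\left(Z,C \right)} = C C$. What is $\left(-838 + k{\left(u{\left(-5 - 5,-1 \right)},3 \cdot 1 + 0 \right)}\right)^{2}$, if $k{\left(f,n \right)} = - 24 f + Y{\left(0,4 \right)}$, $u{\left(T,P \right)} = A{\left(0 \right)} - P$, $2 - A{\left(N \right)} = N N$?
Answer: $799236$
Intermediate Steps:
$A{\left(N \right)} = 2 - N^{2}$ ($A{\left(N \right)} = 2 - N N = 2 - N^{2}$)
$u{\left(T,P \right)} = 2 - P$ ($u{\left(T,P \right)} = \left(2 - 0^{2}\right) - P = \left(2 - 0\right) - P = \left(2 + 0\right) - P = 2 - P$)
$Y{\left(Z,C \right)} = C^{2}$
$k{\left(f,n \right)} = 16 - 24 f$ ($k{\left(f,n \right)} = - 24 f + 4^{2} = - 24 f + 16 = 16 - 24 f$)
$\left(-838 + k{\left(u{\left(-5 - 5,-1 \right)},3 \cdot 1 + 0 \right)}\right)^{2} = \left(-838 + \left(16 - 24 \left(2 - -1\right)\right)\right)^{2} = \left(-838 + \left(16 - 24 \left(2 + 1\right)\right)\right)^{2} = \left(-838 + \left(16 - 72\right)\right)^{2} = \left(-838 - 56\right)^{2} = \left(-894\right)^{2} = 799236$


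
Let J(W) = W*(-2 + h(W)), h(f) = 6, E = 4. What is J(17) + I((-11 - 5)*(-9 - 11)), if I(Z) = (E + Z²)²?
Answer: 10486579284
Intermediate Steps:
J(W) = 4*W (J(W) = W*(-2 + 6) = W*4 = 4*W)
I(Z) = (4 + Z²)²
J(17) + I((-11 - 5)*(-9 - 11)) = 4*17 + (4 + ((-11 - 5)*(-9 - 11))²)² = 68 + (4 + (-16*(-20))²)² = 68 + (4 + 320²)² = 68 + (4 + 102400)² = 68 + 102404² = 68 + 10486579216 = 10486579284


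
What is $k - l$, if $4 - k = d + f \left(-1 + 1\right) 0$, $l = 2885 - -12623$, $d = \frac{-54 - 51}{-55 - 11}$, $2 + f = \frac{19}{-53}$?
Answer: $- \frac{341123}{22} \approx -15506.0$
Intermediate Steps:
$f = - \frac{125}{53}$ ($f = -2 + \frac{19}{-53} = -2 + 19 \left(- \frac{1}{53}\right) = -2 - \frac{19}{53} = - \frac{125}{53} \approx -2.3585$)
$d = \frac{35}{22}$ ($d = - \frac{105}{-66} = \left(-105\right) \left(- \frac{1}{66}\right) = \frac{35}{22} \approx 1.5909$)
$l = 15508$ ($l = 2885 + 12623 = 15508$)
$k = \frac{53}{22}$ ($k = 4 - \left(\frac{35}{22} - \frac{125 \left(-1 + 1\right) 0}{53}\right) = 4 - \left(\frac{35}{22} - \frac{125 \cdot 0 \cdot 0}{53}\right) = 4 - \left(\frac{35}{22} - 0\right) = 4 - \left(\frac{35}{22} + 0\right) = 4 - \frac{35}{22} = \frac{53}{22} \approx 2.4091$)
$k - l = \frac{53}{22} - 15508 = - \frac{341123}{22}$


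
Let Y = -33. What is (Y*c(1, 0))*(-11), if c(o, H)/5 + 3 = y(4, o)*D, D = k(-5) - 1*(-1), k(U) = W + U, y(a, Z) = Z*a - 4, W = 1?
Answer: -5445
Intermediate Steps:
y(a, Z) = -4 + Z*a
k(U) = 1 + U
D = -3 (D = (1 - 5) - 1*(-1) = -4 + 1 = -3)
c(o, H) = 45 - 60*o (c(o, H) = -15 + 5*((-4 + o*4)*(-3)) = -15 + 5*((-4 + 4*o)*(-3)) = -15 + 5*(12 - 12*o) = -15 + (60 - 60*o) = 45 - 60*o)
(Y*c(1, 0))*(-11) = -33*(45 - 60*1)*(-11) = -33*(45 - 60)*(-11) = -33*(-15)*(-11) = 495*(-11) = -5445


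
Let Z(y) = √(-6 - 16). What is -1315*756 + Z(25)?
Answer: -994140 + I*√22 ≈ -9.9414e+5 + 4.6904*I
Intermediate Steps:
Z(y) = I*√22 (Z(y) = √(-22) = I*√22)
-1315*756 + Z(25) = -1315*756 + I*√22 = -994140 + I*√22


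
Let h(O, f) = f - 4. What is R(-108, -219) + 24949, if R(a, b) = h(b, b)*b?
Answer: 73786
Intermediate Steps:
h(O, f) = -4 + f
R(a, b) = b*(-4 + b) (R(a, b) = (-4 + b)*b = b*(-4 + b))
R(-108, -219) + 24949 = -219*(-4 - 219) + 24949 = -219*(-223) + 24949 = 48837 + 24949 = 73786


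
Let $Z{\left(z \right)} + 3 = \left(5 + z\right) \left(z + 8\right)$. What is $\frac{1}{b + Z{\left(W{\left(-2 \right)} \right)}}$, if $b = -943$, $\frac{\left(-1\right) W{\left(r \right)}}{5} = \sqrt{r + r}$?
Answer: $- \frac{503}{514468} + \frac{65 i}{514468} \approx -0.00097771 + 0.00012634 i$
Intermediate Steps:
$W{\left(r \right)} = - 5 \sqrt{2} \sqrt{r}$ ($W{\left(r \right)} = - 5 \sqrt{r + r} = - 5 \sqrt{2 r} = - 5 \sqrt{2} \sqrt{r}$)
$Z{\left(z \right)} = -3 + \left(5 + z\right) \left(8 + z\right)$ ($Z{\left(z \right)} = -3 + \left(5 + z\right) \left(z + 8\right) = -3 + \left(5 + z\right) \left(8 + z\right)$)
$\frac{1}{b + Z{\left(W{\left(-2 \right)} \right)}} = \frac{1}{-943 + \left(37 + \left(- 5 \sqrt{2} \sqrt{-2}\right)^{2} + 13 \left(- 5 \sqrt{2} \sqrt{-2}\right)\right)} = \frac{1}{-943 + \left(37 + \left(- 5 \sqrt{2} i \sqrt{2}\right)^{2} + 13 \left(- 5 \sqrt{2} i \sqrt{2}\right)\right)} = \frac{1}{-943 + \left(37 + \left(- 10 i\right)^{2} + 13 \left(- 10 i\right)\right)} = \frac{1}{-943 - \left(63 + 130 i\right)} = \frac{1}{-1006 - 130 i} = \frac{-1006 + 130 i}{1028936}$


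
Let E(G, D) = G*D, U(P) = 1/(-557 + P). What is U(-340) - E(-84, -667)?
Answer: -50257117/897 ≈ -56028.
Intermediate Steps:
E(G, D) = D*G
U(-340) - E(-84, -667) = 1/(-557 - 340) - (-667)*(-84) = 1/(-897) - 1*56028 = -1/897 - 56028 = -50257117/897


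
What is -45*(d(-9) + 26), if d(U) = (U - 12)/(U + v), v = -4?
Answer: -16155/13 ≈ -1242.7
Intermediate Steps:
d(U) = (-12 + U)/(-4 + U) (d(U) = (U - 12)/(U - 4) = (-12 + U)/(-4 + U))
-45*(d(-9) + 26) = -45*((-12 - 9)/(-4 - 9) + 26) = -45*(-21/(-13) + 26) = -45*(-1/13*(-21) + 26) = -45*(21/13 + 26) = -45*359/13 = -16155/13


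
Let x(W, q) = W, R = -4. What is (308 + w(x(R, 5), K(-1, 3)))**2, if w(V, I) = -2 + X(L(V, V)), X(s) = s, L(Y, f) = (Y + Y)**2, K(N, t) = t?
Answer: 136900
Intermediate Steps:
L(Y, f) = 4*Y**2 (L(Y, f) = (2*Y)**2 = 4*Y**2)
w(V, I) = -2 + 4*V**2
(308 + w(x(R, 5), K(-1, 3)))**2 = (308 + (-2 + 4*(-4)**2))**2 = (308 + (-2 + 4*16))**2 = (308 + (-2 + 64))**2 = (308 + 62)**2 = 370**2 = 136900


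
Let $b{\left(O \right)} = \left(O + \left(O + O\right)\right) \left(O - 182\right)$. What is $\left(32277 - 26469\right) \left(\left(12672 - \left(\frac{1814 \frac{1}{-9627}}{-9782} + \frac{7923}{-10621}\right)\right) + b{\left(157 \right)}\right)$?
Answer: $\frac{45746645405214512}{8773627421} \approx 5.2141 \cdot 10^{6}$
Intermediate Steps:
$b{\left(O \right)} = 3 O \left(-182 + O\right)$ ($b{\left(O \right)} = \left(O + 2 O\right) \left(-182 + O\right) = 3 O \left(-182 + O\right)$)
$\left(32277 - 26469\right) \left(\left(12672 - \left(\frac{1814 \frac{1}{-9627}}{-9782} + \frac{7923}{-10621}\right)\right) + b{\left(157 \right)}\right) = \left(32277 - 26469\right) \left(\left(12672 - \left(\frac{1814 \frac{1}{-9627}}{-9782} + \frac{7923}{-10621}\right)\right) + 3 \cdot 157 \left(-182 + 157\right)\right) = 5808 \left(\left(12672 - \left(1814 \left(- \frac{1}{9627}\right) \left(- \frac{1}{9782}\right) + 7923 \left(- \frac{1}{10621}\right)\right)\right) + 3 \cdot 157 \left(-25\right)\right) = 5808 \left(\left(12672 - \left(\left(- \frac{1814}{9627}\right) \left(- \frac{1}{9782}\right) - \frac{417}{559}\right)\right) - 11775\right) = 5808 \left(\left(12672 - \left(\frac{907}{47085657} - \frac{417}{559}\right)\right) - 11775\right) = 5808 \left(\left(12672 - - \frac{19634211956}{26320882263}\right) - 11775\right) = 5808 \left(\left(12672 + \frac{19634211956}{26320882263}\right) - 11775\right) = 5808 \left(\frac{333557854248692}{26320882263} - 11775\right) = 5808 \cdot \frac{23629465601867}{26320882263} = \frac{45746645405214512}{8773627421}$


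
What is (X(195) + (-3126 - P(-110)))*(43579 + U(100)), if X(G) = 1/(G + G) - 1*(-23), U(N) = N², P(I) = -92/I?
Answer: -713428334813/4290 ≈ -1.6630e+8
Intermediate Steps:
X(G) = 23 + 1/(2*G) (X(G) = 1/(2*G) + 23 = 23 + 1/(2*G))
(X(195) + (-3126 - P(-110)))*(43579 + U(100)) = ((23 + (½)/195) + (-3126 - (-92)/(-110)))*(43579 + 100²) = ((23 + (½)*(1/195)) + (-3126 - (-92)*(-1)/110))*(43579 + 10000) = ((23 + 1/390) + (-3126 - 1*46/55))*53579 = (8971/390 + (-3126 - 46/55))*53579 = (8971/390 - 171976/55)*53579 = -13315447/4290*53579 = -713428334813/4290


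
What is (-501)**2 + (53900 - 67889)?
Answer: 237012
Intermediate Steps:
(-501)**2 + (53900 - 67889) = 251001 - 13989 = 237012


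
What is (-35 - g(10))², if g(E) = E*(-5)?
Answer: 225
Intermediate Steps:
g(E) = -5*E
(-35 - g(10))² = (-35 - (-5)*10)² = (-35 - 1*(-50))² = (-35 + 50)² = 15² = 225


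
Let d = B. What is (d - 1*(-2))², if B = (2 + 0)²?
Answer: 36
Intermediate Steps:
B = 4 (B = 2² = 4)
d = 4
(d - 1*(-2))² = (4 - 1*(-2))² = (4 + 2)² = 6² = 36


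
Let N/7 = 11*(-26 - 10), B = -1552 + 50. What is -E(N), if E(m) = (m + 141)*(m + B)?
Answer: -11244894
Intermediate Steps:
B = -1502
N = -2772 (N = 7*(11*(-26 - 10)) = 7*(11*(-36)) = 7*(-396) = -2772)
E(m) = (-1502 + m)*(141 + m) (E(m) = (m + 141)*(m - 1502) = (141 + m)*(-1502 + m) = (-1502 + m)*(141 + m))
-E(N) = -(-211782 + (-2772)**2 - 1361*(-2772)) = -(-211782 + 7683984 + 3772692) = -1*11244894 = -11244894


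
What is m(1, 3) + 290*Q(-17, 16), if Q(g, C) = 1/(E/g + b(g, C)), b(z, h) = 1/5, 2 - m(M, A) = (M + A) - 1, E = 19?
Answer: -12364/39 ≈ -317.03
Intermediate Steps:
m(M, A) = 3 - A - M (m(M, A) = 2 - ((M + A) - 1) = 2 - ((A + M) - 1) = 2 - (-1 + A + M) = 2 + (1 - A - M) = 3 - A - M)
b(z, h) = ⅕
Q(g, C) = 1/(⅕ + 19/g) (Q(g, C) = 1/(19/g + ⅕) = 1/(⅕ + 19/g))
m(1, 3) + 290*Q(-17, 16) = (3 - 1*3 - 1*1) + 290*(5*(-17)/(95 - 17)) = (3 - 3 - 1) + 290*(5*(-17)/78) = -1 + 290*(5*(-17)*(1/78)) = -1 + 290*(-85/78) = -1 - 12325/39 = -12364/39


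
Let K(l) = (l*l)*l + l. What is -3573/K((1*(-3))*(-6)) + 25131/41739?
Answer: -78411/9043450 ≈ -0.0086705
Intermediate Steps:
K(l) = l + l³ (K(l) = l²*l + l = l³ + l = l + l³)
-3573/K((1*(-3))*(-6)) + 25131/41739 = -3573/((1*(-3))*(-6) + ((1*(-3))*(-6))³) + 25131/41739 = -3573/(-3*(-6) + (-3*(-6))³) + 25131*(1/41739) = -3573/(18 + 18³) + 8377/13913 = -3573/(18 + 5832) + 8377/13913 = -3573/5850 + 8377/13913 = -3573*1/5850 + 8377/13913 = -397/650 + 8377/13913 = -78411/9043450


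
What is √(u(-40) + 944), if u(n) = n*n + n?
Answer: 2*√626 ≈ 50.040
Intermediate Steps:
u(n) = n + n² (u(n) = n² + n = n + n²)
√(u(-40) + 944) = √(-40*(1 - 40) + 944) = √(-40*(-39) + 944) = √(1560 + 944) = √2504 = 2*√626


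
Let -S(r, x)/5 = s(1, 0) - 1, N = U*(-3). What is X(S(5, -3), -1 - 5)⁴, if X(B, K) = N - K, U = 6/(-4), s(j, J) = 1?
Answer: 194481/16 ≈ 12155.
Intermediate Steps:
U = -3/2 (U = 6*(-¼) = -3/2 ≈ -1.5000)
N = 9/2 (N = -3/2*(-3) = 9/2 ≈ 4.5000)
S(r, x) = 0 (S(r, x) = -5*(1 - 1) = -5*0 = 0)
X(B, K) = 9/2 - K
X(S(5, -3), -1 - 5)⁴ = (9/2 - (-1 - 5))⁴ = (9/2 - 1*(-6))⁴ = (9/2 + 6)⁴ = (21/2)⁴ = 194481/16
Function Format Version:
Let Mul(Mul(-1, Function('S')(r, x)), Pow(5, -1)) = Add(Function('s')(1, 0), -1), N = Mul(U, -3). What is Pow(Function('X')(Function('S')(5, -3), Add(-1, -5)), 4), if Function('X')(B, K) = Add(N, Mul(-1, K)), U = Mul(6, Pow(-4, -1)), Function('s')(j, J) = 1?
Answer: Rational(194481, 16) ≈ 12155.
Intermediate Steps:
U = Rational(-3, 2) (U = Mul(6, Rational(-1, 4)) = Rational(-3, 2) ≈ -1.5000)
N = Rational(9, 2) (N = Mul(Rational(-3, 2), -3) = Rational(9, 2) ≈ 4.5000)
Function('S')(r, x) = 0 (Function('S')(r, x) = Mul(-5, Add(1, -1)) = Mul(-5, 0) = 0)
Function('X')(B, K) = Add(Rational(9, 2), Mul(-1, K))
Pow(Function('X')(Function('S')(5, -3), Add(-1, -5)), 4) = Pow(Add(Rational(9, 2), Mul(-1, Add(-1, -5))), 4) = Pow(Add(Rational(9, 2), Mul(-1, -6)), 4) = Pow(Add(Rational(9, 2), 6), 4) = Pow(Rational(21, 2), 4) = Rational(194481, 16)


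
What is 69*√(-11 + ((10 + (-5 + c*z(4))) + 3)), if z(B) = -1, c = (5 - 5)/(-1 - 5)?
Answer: 69*I*√3 ≈ 119.51*I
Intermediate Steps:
c = 0 (c = 0/(-6) = 0*(-⅙) = 0)
69*√(-11 + ((10 + (-5 + c*z(4))) + 3)) = 69*√(-11 + ((10 + (-5 + 0*(-1))) + 3)) = 69*√(-11 + ((10 + (-5 + 0)) + 3)) = 69*√(-11 + ((10 - 5) + 3)) = 69*√(-11 + (5 + 3)) = 69*√(-11 + 8) = 69*√(-3) = 69*(I*√3) = 69*I*√3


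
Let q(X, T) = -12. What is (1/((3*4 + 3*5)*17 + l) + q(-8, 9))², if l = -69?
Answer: 21893041/152100 ≈ 143.94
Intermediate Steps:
(1/((3*4 + 3*5)*17 + l) + q(-8, 9))² = (1/((3*4 + 3*5)*17 - 69) - 12)² = (1/((12 + 15)*17 - 69) - 12)² = (1/(27*17 - 69) - 12)² = (1/(459 - 69) - 12)² = (1/390 - 12)² = (-4679/390)² = 21893041/152100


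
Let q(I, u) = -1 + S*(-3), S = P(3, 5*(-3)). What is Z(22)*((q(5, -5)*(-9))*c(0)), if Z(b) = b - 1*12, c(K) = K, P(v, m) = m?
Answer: 0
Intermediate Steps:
S = -15 (S = 5*(-3) = -15)
q(I, u) = 44 (q(I, u) = -1 - 15*(-3) = -1 + 45 = 44)
Z(b) = -12 + b (Z(b) = b - 12 = -12 + b)
Z(22)*((q(5, -5)*(-9))*c(0)) = (-12 + 22)*((44*(-9))*0) = 10*(-396*0) = 10*0 = 0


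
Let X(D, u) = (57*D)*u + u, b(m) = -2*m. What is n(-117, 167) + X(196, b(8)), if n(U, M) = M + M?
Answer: -178434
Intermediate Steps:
n(U, M) = 2*M
X(D, u) = u + 57*D*u (X(D, u) = 57*D*u + u = u + 57*D*u)
n(-117, 167) + X(196, b(8)) = 2*167 + (-2*8)*(1 + 57*196) = 334 - 16*(1 + 11172) = 334 - 16*11173 = 334 - 178768 = -178434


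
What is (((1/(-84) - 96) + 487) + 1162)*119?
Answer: 2217667/12 ≈ 1.8481e+5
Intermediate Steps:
(((1/(-84) - 96) + 487) + 1162)*119 = (((-1/84 - 96) + 487) + 1162)*119 = ((-8065/84 + 487) + 1162)*119 = (32843/84 + 1162)*119 = (130451/84)*119 = 2217667/12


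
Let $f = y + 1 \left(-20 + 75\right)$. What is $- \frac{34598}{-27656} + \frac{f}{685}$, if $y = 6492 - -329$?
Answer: $\frac{106931143}{9472180} \approx 11.289$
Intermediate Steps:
$y = 6821$ ($y = 6492 + 329 = 6821$)
$f = 6876$ ($f = 6821 + 1 \left(-20 + 75\right) = 6821 + 1 \cdot 55 = 6821 + 55 = 6876$)
$- \frac{34598}{-27656} + \frac{f}{685} = - \frac{34598}{-27656} + \frac{6876}{685} = \left(-34598\right) \left(- \frac{1}{27656}\right) + 6876 \cdot \frac{1}{685} = \frac{17299}{13828} + \frac{6876}{685} = \frac{106931143}{9472180}$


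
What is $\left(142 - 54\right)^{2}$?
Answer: $7744$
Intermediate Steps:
$\left(142 - 54\right)^{2} = 88^{2} = 7744$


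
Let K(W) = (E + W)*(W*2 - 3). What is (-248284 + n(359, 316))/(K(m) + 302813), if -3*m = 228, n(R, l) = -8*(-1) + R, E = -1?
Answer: -82639/104916 ≈ -0.78767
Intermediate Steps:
n(R, l) = 8 + R
m = -76 (m = -1/3*228 = -76)
K(W) = (-1 + W)*(-3 + 2*W) (K(W) = (-1 + W)*(W*2 - 3) = (-1 + W)*(2*W - 3) = (-1 + W)*(-3 + 2*W))
(-248284 + n(359, 316))/(K(m) + 302813) = (-248284 + (8 + 359))/((3 - 5*(-76) + 2*(-76)**2) + 302813) = (-248284 + 367)/((3 + 380 + 2*5776) + 302813) = -247917/((3 + 380 + 11552) + 302813) = -247917/(11935 + 302813) = -247917/314748 = -247917*1/314748 = -82639/104916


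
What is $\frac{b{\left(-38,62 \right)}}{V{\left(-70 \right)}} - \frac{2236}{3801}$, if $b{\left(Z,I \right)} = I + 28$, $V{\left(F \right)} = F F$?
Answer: $- \frac{151633}{266070} \approx -0.5699$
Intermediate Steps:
$V{\left(F \right)} = F^{2}$
$b{\left(Z,I \right)} = 28 + I$
$\frac{b{\left(-38,62 \right)}}{V{\left(-70 \right)}} - \frac{2236}{3801} = \frac{28 + 62}{\left(-70\right)^{2}} - \frac{2236}{3801} = \frac{90}{4900} - \frac{2236}{3801} = 90 \cdot \frac{1}{4900} - \frac{2236}{3801} = \frac{9}{490} - \frac{2236}{3801} = - \frac{151633}{266070}$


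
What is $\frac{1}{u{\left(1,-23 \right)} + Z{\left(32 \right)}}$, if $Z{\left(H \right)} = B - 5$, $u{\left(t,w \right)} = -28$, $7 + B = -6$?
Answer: $- \frac{1}{46} \approx -0.021739$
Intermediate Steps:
$B = -13$ ($B = -7 - 6 = -13$)
$Z{\left(H \right)} = -18$ ($Z{\left(H \right)} = -13 - 5 = -18$)
$\frac{1}{u{\left(1,-23 \right)} + Z{\left(32 \right)}} = \frac{1}{-28 - 18} = \frac{1}{-46} = - \frac{1}{46}$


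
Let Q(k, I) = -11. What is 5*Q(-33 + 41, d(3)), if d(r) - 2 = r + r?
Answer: -55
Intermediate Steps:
d(r) = 2 + 2*r (d(r) = 2 + (r + r) = 2 + 2*r)
5*Q(-33 + 41, d(3)) = 5*(-11) = -55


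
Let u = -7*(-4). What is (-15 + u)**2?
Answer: 169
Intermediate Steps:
u = 28
(-15 + u)**2 = (-15 + 28)**2 = 13**2 = 169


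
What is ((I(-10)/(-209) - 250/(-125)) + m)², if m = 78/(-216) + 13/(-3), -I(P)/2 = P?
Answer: 440706049/56610576 ≈ 7.7849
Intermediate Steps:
I(P) = -2*P
m = -169/36 (m = 78*(-1/216) + 13*(-⅓) = -13/36 - 13/3 = -169/36 ≈ -4.6944)
((I(-10)/(-209) - 250/(-125)) + m)² = ((-2*(-10)/(-209) - 250/(-125)) - 169/36)² = ((20*(-1/209) - 250*(-1/125)) - 169/36)² = ((-20/209 + 2) - 169/36)² = (398/209 - 169/36)² = (-20993/7524)² = 440706049/56610576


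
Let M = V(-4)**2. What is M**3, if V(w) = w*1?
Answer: 4096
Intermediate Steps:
V(w) = w
M = 16 (M = (-4)**2 = 16)
M**3 = 16**3 = 4096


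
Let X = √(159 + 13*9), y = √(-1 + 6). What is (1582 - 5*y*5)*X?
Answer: -50*√345 + 3164*√69 ≈ 25353.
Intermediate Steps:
y = √5 ≈ 2.2361
X = 2*√69 (X = √(159 + 117) = √276 = 2*√69 ≈ 16.613)
(1582 - 5*y*5)*X = (1582 - 5*√5*5)*(2*√69) = (1582 - 25*√5)*(2*√69) = 2*√69*(1582 - 25*√5)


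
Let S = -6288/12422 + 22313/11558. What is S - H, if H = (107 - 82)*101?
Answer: -181159265759/71786738 ≈ -2523.6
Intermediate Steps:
S = 102247691/71786738 (S = -6288*1/12422 + 22313*(1/11558) = -3144/6211 + 22313/11558 = 102247691/71786738 ≈ 1.4243)
H = 2525 (H = 25*101 = 2525)
S - H = 102247691/71786738 - 1*2525 = 102247691/71786738 - 2525 = -181159265759/71786738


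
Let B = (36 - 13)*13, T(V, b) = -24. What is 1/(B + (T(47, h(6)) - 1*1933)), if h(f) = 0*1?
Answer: -1/1658 ≈ -0.00060314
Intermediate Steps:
h(f) = 0
B = 299 (B = 23*13 = 299)
1/(B + (T(47, h(6)) - 1*1933)) = 1/(299 + (-24 - 1*1933)) = 1/(299 + (-24 - 1933)) = 1/(299 - 1957) = 1/(-1658) = -1/1658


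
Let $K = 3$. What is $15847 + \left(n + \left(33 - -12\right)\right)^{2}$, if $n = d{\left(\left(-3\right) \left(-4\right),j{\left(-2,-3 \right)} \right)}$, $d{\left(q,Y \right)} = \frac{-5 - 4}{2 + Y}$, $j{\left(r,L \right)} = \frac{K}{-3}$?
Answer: $17143$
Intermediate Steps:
$j{\left(r,L \right)} = -1$ ($j{\left(r,L \right)} = \frac{3}{-3} = 3 \left(- \frac{1}{3}\right) = -1$)
$d{\left(q,Y \right)} = - \frac{9}{2 + Y}$
$n = -9$ ($n = - \frac{9}{2 - 1} = - \frac{9}{1} = \left(-9\right) 1 = -9$)
$15847 + \left(n + \left(33 - -12\right)\right)^{2} = 15847 + \left(-9 + \left(33 - -12\right)\right)^{2} = 15847 + \left(-9 + \left(33 + 12\right)\right)^{2} = 15847 + \left(-9 + 45\right)^{2} = 15847 + 36^{2} = 15847 + 1296 = 17143$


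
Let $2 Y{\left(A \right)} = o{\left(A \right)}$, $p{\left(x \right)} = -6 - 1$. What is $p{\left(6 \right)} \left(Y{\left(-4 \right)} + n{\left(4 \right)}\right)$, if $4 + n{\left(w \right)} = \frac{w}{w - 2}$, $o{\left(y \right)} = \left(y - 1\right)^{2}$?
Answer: $- \frac{147}{2} \approx -73.5$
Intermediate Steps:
$p{\left(x \right)} = -7$
$o{\left(y \right)} = \left(-1 + y\right)^{2}$
$Y{\left(A \right)} = \frac{\left(-1 + A\right)^{2}}{2}$
$n{\left(w \right)} = -4 + \frac{w}{-2 + w}$ ($n{\left(w \right)} = -4 + \frac{w}{w - 2} = -4 + \frac{w}{-2 + w}$)
$p{\left(6 \right)} \left(Y{\left(-4 \right)} + n{\left(4 \right)}\right) = - 7 \left(\frac{\left(-1 - 4\right)^{2}}{2} + \frac{8 - 12}{-2 + 4}\right) = - 7 \left(\frac{\left(-5\right)^{2}}{2} + \frac{8 - 12}{2}\right) = - 7 \left(\frac{1}{2} \cdot 25 + \frac{1}{2} \left(-4\right)\right) = - 7 \left(\frac{25}{2} - 2\right) = \left(-7\right) \frac{21}{2} = - \frac{147}{2}$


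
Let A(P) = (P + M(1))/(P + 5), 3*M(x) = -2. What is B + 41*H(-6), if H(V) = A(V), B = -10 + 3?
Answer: 799/3 ≈ 266.33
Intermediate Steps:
B = -7
M(x) = -2/3 (M(x) = (1/3)*(-2) = -2/3)
A(P) = (-2/3 + P)/(5 + P) (A(P) = (P - 2/3)/(P + 5) = (-2/3 + P)/(5 + P))
H(V) = (-2/3 + V)/(5 + V)
B + 41*H(-6) = -7 + 41*((-2/3 - 6)/(5 - 6)) = -7 + 41*(-20/3/(-1)) = -7 + 41*(-1*(-20/3)) = -7 + 41*(20/3) = -7 + 820/3 = 799/3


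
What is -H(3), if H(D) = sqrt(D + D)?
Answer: -sqrt(6) ≈ -2.4495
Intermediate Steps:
H(D) = sqrt(2)*sqrt(D) (H(D) = sqrt(2*D) = sqrt(2)*sqrt(D))
-H(3) = -sqrt(2)*sqrt(3) = -sqrt(6)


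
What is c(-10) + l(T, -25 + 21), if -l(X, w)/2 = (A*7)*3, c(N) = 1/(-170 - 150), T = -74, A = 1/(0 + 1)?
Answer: -13441/320 ≈ -42.003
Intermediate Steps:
A = 1 (A = 1/1 = 1)
c(N) = -1/320 (c(N) = 1/(-320) = -1/320)
l(X, w) = -42 (l(X, w) = -2*1*7*3 = -14*3 = -2*21 = -42)
c(-10) + l(T, -25 + 21) = -1/320 - 42 = -13441/320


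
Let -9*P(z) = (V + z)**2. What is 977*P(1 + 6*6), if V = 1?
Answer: -1410788/9 ≈ -1.5675e+5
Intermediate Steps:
P(z) = -(1 + z)**2/9
977*P(1 + 6*6) = 977*(-(1 + (1 + 6*6))**2/9) = 977*(-(1 + (1 + 36))**2/9) = 977*(-(1 + 37)**2/9) = 977*(-1/9*38**2) = 977*(-1/9*1444) = 977*(-1444/9) = -1410788/9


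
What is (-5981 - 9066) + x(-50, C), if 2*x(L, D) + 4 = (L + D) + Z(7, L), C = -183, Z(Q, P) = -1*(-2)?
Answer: -30329/2 ≈ -15165.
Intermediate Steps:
Z(Q, P) = 2
x(L, D) = -1 + D/2 + L/2 (x(L, D) = -2 + ((L + D) + 2)/2 = -2 + ((D + L) + 2)/2 = -2 + (2 + D + L)/2 = -2 + (1 + D/2 + L/2) = -1 + D/2 + L/2)
(-5981 - 9066) + x(-50, C) = (-5981 - 9066) + (-1 + (½)*(-183) + (½)*(-50)) = -15047 + (-1 - 183/2 - 25) = -15047 - 235/2 = -30329/2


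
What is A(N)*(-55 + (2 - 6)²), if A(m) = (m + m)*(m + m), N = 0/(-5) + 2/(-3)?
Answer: -208/3 ≈ -69.333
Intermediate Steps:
N = -⅔ (N = 0*(-⅕) + 2*(-⅓) = 0 - ⅔ = -⅔ ≈ -0.66667)
A(m) = 4*m² (A(m) = (2*m)*(2*m) = 4*m²)
A(N)*(-55 + (2 - 6)²) = (4*(-⅔)²)*(-55 + (2 - 6)²) = (4*(4/9))*(-55 + (-4)²) = 16*(-55 + 16)/9 = (16/9)*(-39) = -208/3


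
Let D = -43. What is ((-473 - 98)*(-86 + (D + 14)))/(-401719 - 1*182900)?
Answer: -65665/584619 ≈ -0.11232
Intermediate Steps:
((-473 - 98)*(-86 + (D + 14)))/(-401719 - 1*182900) = ((-473 - 98)*(-86 + (-43 + 14)))/(-401719 - 1*182900) = (-571*(-86 - 29))/(-401719 - 182900) = -571*(-115)/(-584619) = 65665*(-1/584619) = -65665/584619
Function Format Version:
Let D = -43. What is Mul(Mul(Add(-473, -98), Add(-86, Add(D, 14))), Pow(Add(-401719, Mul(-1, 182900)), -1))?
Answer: Rational(-65665, 584619) ≈ -0.11232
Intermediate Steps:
Mul(Mul(Add(-473, -98), Add(-86, Add(D, 14))), Pow(Add(-401719, Mul(-1, 182900)), -1)) = Mul(Mul(Add(-473, -98), Add(-86, Add(-43, 14))), Pow(Add(-401719, Mul(-1, 182900)), -1)) = Mul(Mul(-571, Add(-86, -29)), Pow(Add(-401719, -182900), -1)) = Mul(Mul(-571, -115), Pow(-584619, -1)) = Mul(65665, Rational(-1, 584619)) = Rational(-65665, 584619)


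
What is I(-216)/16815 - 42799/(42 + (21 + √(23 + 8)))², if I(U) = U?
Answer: -240167536192/21730366405 + 2696337*√31/7753922 ≈ -9.1160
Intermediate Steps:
I(-216)/16815 - 42799/(42 + (21 + √(23 + 8)))² = -216/16815 - 42799/(42 + (21 + √(23 + 8)))² = -216*1/16815 - 42799/(42 + (21 + √31))² = -72/5605 - 42799/(63 + √31)²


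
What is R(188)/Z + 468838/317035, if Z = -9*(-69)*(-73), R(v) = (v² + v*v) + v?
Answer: -1216339606/14372147655 ≈ -0.084632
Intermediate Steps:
R(v) = v + 2*v² (R(v) = (v² + v²) + v = 2*v² + v = v + 2*v²)
Z = -45333 (Z = 621*(-73) = -45333)
R(188)/Z + 468838/317035 = (188*(1 + 2*188))/(-45333) + 468838/317035 = (188*(1 + 376))*(-1/45333) + 468838*(1/317035) = (188*377)*(-1/45333) + 468838/317035 = 70876*(-1/45333) + 468838/317035 = -70876/45333 + 468838/317035 = -1216339606/14372147655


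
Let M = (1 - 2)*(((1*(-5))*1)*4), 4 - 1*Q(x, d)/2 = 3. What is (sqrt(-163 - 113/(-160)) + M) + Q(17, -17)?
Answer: 22 + I*sqrt(259670)/40 ≈ 22.0 + 12.739*I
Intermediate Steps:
Q(x, d) = 2 (Q(x, d) = 8 - 2*3 = 8 - 6 = 2)
M = 20 (M = -(-5*1)*4 = -(-5)*4 = -1*(-20) = 20)
(sqrt(-163 - 113/(-160)) + M) + Q(17, -17) = (sqrt(-163 - 113/(-160)) + 20) + 2 = (sqrt(-163 - 113*(-1/160)) + 20) + 2 = (sqrt(-163 + 113/160) + 20) + 2 = (sqrt(-25967/160) + 20) + 2 = (I*sqrt(259670)/40 + 20) + 2 = (20 + I*sqrt(259670)/40) + 2 = 22 + I*sqrt(259670)/40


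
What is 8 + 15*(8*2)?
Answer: 248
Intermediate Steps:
8 + 15*(8*2) = 8 + 15*16 = 8 + 240 = 248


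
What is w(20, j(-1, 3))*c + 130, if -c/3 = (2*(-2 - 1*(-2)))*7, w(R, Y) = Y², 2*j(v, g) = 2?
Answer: 130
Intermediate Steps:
j(v, g) = 1 (j(v, g) = (½)*2 = 1)
c = 0 (c = -3*2*(-2 - 1*(-2))*7 = -3*2*(-2 + 2)*7 = -3*2*0*7 = -0*7 = -3*0 = 0)
w(20, j(-1, 3))*c + 130 = 1²*0 + 130 = 1*0 + 130 = 0 + 130 = 130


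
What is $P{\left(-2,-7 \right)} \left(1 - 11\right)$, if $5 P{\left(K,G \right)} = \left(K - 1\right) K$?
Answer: $-12$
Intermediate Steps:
$P{\left(K,G \right)} = \frac{K \left(-1 + K\right)}{5}$ ($P{\left(K,G \right)} = \frac{\left(K - 1\right) K}{5} = \frac{\left(-1 + K\right) K}{5} = \frac{K \left(-1 + K\right)}{5}$)
$P{\left(-2,-7 \right)} \left(1 - 11\right) = \frac{1}{5} \left(-2\right) \left(-1 - 2\right) \left(1 - 11\right) = \frac{1}{5} \left(-2\right) \left(-3\right) \left(-10\right) = \frac{6}{5} \left(-10\right) = -12$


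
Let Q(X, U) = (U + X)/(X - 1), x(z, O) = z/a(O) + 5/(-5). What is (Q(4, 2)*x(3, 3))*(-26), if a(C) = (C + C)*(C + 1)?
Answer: 91/2 ≈ 45.500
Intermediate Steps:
a(C) = 2*C*(1 + C) (a(C) = (2*C)*(1 + C) = 2*C*(1 + C))
x(z, O) = -1 + z/(2*O*(1 + O)) (x(z, O) = z/((2*O*(1 + O))) + 5/(-5) = z*(1/(2*O*(1 + O))) + 5*(-⅕) = z/(2*O*(1 + O)) - 1 = -1 + z/(2*O*(1 + O)))
Q(X, U) = (U + X)/(-1 + X)
(Q(4, 2)*x(3, 3))*(-26) = (((2 + 4)/(-1 + 4))*(((½)*3 - 1*3*(1 + 3))/(3*(1 + 3))))*(-26) = ((6/3)*((⅓)*(3/2 - 1*3*4)/4))*(-26) = (((⅓)*6)*((⅓)*(¼)*(3/2 - 12)))*(-26) = (2*((⅓)*(¼)*(-21/2)))*(-26) = (2*(-7/8))*(-26) = -7/4*(-26) = 91/2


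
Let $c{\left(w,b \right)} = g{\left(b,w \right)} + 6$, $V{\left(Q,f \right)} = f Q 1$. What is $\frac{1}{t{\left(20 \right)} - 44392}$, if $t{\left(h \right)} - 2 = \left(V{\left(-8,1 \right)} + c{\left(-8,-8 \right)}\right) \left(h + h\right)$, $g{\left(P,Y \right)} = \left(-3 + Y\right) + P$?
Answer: $- \frac{1}{45230} \approx -2.2109 \cdot 10^{-5}$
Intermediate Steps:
$g{\left(P,Y \right)} = -3 + P + Y$
$V{\left(Q,f \right)} = Q f$ ($V{\left(Q,f \right)} = Q f 1 = Q f$)
$c{\left(w,b \right)} = 3 + b + w$ ($c{\left(w,b \right)} = \left(-3 + b + w\right) + 6 = 3 + b + w$)
$t{\left(h \right)} = 2 - 42 h$ ($t{\left(h \right)} = 2 + \left(\left(-8\right) 1 - 13\right) \left(h + h\right) = 2 + \left(-8 - 13\right) 2 h = 2 - 21 \cdot 2 h = 2 - 42 h$)
$\frac{1}{t{\left(20 \right)} - 44392} = \frac{1}{\left(2 - 840\right) - 44392} = \frac{1}{-838 - 44392} = \frac{1}{-45230} = - \frac{1}{45230}$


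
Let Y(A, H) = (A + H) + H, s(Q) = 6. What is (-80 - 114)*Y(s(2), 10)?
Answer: -5044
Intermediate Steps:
Y(A, H) = A + 2*H
(-80 - 114)*Y(s(2), 10) = (-80 - 114)*(6 + 2*10) = -194*(6 + 20) = -194*26 = -5044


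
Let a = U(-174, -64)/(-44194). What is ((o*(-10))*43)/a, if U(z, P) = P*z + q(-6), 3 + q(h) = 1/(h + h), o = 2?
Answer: 91216416/26719 ≈ 3413.9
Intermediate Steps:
q(h) = -3 + 1/(2*h) (q(h) = -3 + 1/(h + h) = -3 + 1/(2*h))
U(z, P) = -37/12 + P*z (U(z, P) = P*z + (-3 + (½)/(-6)) = P*z + (-3 + (½)*(-⅙)) = P*z + (-3 - 1/12) = P*z - 37/12 = -37/12 + P*z)
a = -133595/530328 (a = (-37/12 - 64*(-174))/(-44194) = (-37/12 + 11136)*(-1/44194) = (133595/12)*(-1/44194) = -133595/530328 ≈ -0.25191)
((o*(-10))*43)/a = ((2*(-10))*43)/(-133595/530328) = -20*43*(-530328/133595) = -860*(-530328/133595) = 91216416/26719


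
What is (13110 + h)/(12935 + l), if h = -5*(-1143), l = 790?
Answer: 251/183 ≈ 1.3716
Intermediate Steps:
h = 5715
(13110 + h)/(12935 + l) = (13110 + 5715)/(12935 + 790) = 18825/13725 = 18825*(1/13725) = 251/183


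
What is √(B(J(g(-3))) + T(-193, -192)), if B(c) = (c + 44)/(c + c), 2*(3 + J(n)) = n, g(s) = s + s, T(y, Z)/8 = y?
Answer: I*√55698/6 ≈ 39.334*I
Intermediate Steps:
T(y, Z) = 8*y
g(s) = 2*s
J(n) = -3 + n/2
B(c) = (44 + c)/(2*c) (B(c) = (44 + c)/((2*c)) = (44 + c)*(1/(2*c)) = (44 + c)/(2*c))
√(B(J(g(-3))) + T(-193, -192)) = √((44 + (-3 + (2*(-3))/2))/(2*(-3 + (2*(-3))/2)) + 8*(-193)) = √((44 + (-3 + (½)*(-6)))/(2*(-3 + (½)*(-6))) - 1544) = √((44 + (-3 - 3))/(2*(-3 - 3)) - 1544) = √((½)*(44 - 6)/(-6) - 1544) = √((½)*(-⅙)*38 - 1544) = √(-19/6 - 1544) = √(-9283/6) = I*√55698/6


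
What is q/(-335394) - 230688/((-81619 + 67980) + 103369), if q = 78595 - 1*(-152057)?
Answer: -302678318/92885505 ≈ -3.2586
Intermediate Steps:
q = 230652 (q = 78595 + 152057 = 230652)
q/(-335394) - 230688/((-81619 + 67980) + 103369) = 230652/(-335394) - 230688/((-81619 + 67980) + 103369) = 230652*(-1/335394) - 230688/(-13639 + 103369) = -12814/18633 - 230688/89730 = -12814/18633 - 230688*1/89730 = -12814/18633 - 12816/4985 = -302678318/92885505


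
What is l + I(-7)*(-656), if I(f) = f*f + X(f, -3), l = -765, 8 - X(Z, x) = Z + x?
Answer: -44717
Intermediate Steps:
X(Z, x) = 8 - Z - x (X(Z, x) = 8 - (Z + x) = 8 + (-Z - x) = 8 - Z - x)
I(f) = 11 + f² - f (I(f) = f*f + (8 - f - 1*(-3)) = f² + (8 - f + 3) = f² + (11 - f) = 11 + f² - f)
l + I(-7)*(-656) = -765 + (11 + (-7)² - 1*(-7))*(-656) = -765 + (11 + 49 + 7)*(-656) = -765 + 67*(-656) = -765 - 43952 = -44717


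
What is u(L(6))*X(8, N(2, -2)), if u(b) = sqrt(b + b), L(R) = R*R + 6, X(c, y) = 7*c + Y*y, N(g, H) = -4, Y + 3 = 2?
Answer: 120*sqrt(21) ≈ 549.91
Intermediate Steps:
Y = -1 (Y = -3 + 2 = -1)
X(c, y) = -y + 7*c (X(c, y) = 7*c - y = -y + 7*c)
L(R) = 6 + R**2 (L(R) = R**2 + 6 = 6 + R**2)
u(b) = sqrt(2)*sqrt(b) (u(b) = sqrt(2*b) = sqrt(2)*sqrt(b))
u(L(6))*X(8, N(2, -2)) = (sqrt(2)*sqrt(6 + 6**2))*(-1*(-4) + 7*8) = (sqrt(2)*sqrt(6 + 36))*(4 + 56) = (sqrt(2)*sqrt(42))*60 = (2*sqrt(21))*60 = 120*sqrt(21)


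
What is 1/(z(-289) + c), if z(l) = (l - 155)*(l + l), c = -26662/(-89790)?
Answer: 44895/11521506971 ≈ 3.8966e-6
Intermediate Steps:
c = 13331/44895 (c = -26662*(-1/89790) = 13331/44895 ≈ 0.29694)
z(l) = 2*l*(-155 + l) (z(l) = (-155 + l)*(2*l) = 2*l*(-155 + l))
1/(z(-289) + c) = 1/(2*(-289)*(-155 - 289) + 13331/44895) = 1/(2*(-289)*(-444) + 13331/44895) = 1/(256632 + 13331/44895) = 1/(11521506971/44895) = 44895/11521506971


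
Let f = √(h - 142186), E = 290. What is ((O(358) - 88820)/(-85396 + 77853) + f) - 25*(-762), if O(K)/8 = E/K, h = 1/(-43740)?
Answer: 25737150470/1350197 + I*√93288234615/810 ≈ 19062.0 + 377.08*I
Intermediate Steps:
h = -1/43740 ≈ -2.2862e-5
O(K) = 2320/K (O(K) = 8*(290/K) = 2320/K)
f = I*√93288234615/810 (f = √(-1/43740 - 142186) = √(-6219215641/43740) = I*√93288234615/810 ≈ 377.08*I)
((O(358) - 88820)/(-85396 + 77853) + f) - 25*(-762) = ((2320/358 - 88820)/(-85396 + 77853) + I*√93288234615/810) - 25*(-762) = ((2320*(1/358) - 88820)/(-7543) + I*√93288234615/810) + 19050 = ((1160/179 - 88820)*(-1/7543) + I*√93288234615/810) + 19050 = (-15897620/179*(-1/7543) + I*√93288234615/810) + 19050 = (15897620/1350197 + I*√93288234615/810) + 19050 = 25737150470/1350197 + I*√93288234615/810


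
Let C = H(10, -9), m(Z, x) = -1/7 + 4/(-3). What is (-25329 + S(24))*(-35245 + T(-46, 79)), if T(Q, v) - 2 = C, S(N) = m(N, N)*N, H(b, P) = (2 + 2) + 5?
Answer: 6255831934/7 ≈ 8.9369e+8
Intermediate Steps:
m(Z, x) = -31/21 (m(Z, x) = -1*⅐ + 4*(-⅓) = -⅐ - 4/3 = -31/21)
H(b, P) = 9 (H(b, P) = 4 + 5 = 9)
C = 9
S(N) = -31*N/21
T(Q, v) = 11 (T(Q, v) = 2 + 9 = 11)
(-25329 + S(24))*(-35245 + T(-46, 79)) = (-25329 - 31/21*24)*(-35245 + 11) = (-25329 - 248/7)*(-35234) = -177551/7*(-35234) = 6255831934/7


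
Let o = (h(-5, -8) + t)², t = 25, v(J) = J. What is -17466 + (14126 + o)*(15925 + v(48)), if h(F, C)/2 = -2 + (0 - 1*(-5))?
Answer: 240967185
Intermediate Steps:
h(F, C) = 6 (h(F, C) = 2*(-2 + (0 - 1*(-5))) = 2*(-2 + (0 + 5)) = 2*(-2 + 5) = 2*3 = 6)
o = 961 (o = (6 + 25)² = 31² = 961)
-17466 + (14126 + o)*(15925 + v(48)) = -17466 + (14126 + 961)*(15925 + 48) = -17466 + 15087*15973 = -17466 + 240984651 = 240967185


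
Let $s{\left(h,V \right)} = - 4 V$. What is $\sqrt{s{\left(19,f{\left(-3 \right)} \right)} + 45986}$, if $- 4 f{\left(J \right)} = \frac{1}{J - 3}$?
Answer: $\frac{\sqrt{1655490}}{6} \approx 214.44$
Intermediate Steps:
$f{\left(J \right)} = - \frac{1}{4 \left(-3 + J\right)}$ ($f{\left(J \right)} = - \frac{1}{4 \left(J - 3\right)} = - \frac{1}{4 \left(-3 + J\right)}$)
$\sqrt{s{\left(19,f{\left(-3 \right)} \right)} + 45986} = \sqrt{- 4 \left(- \frac{1}{-12 + 4 \left(-3\right)}\right) + 45986} = \sqrt{- 4 \left(- \frac{1}{-12 - 12}\right) + 45986} = \sqrt{- 4 \left(- \frac{1}{-24}\right) + 45986} = \sqrt{- 4 \left(\left(-1\right) \left(- \frac{1}{24}\right)\right) + 45986} = \sqrt{\left(-4\right) \frac{1}{24} + 45986} = \sqrt{- \frac{1}{6} + 45986} = \sqrt{\frac{275915}{6}} = \frac{\sqrt{1655490}}{6}$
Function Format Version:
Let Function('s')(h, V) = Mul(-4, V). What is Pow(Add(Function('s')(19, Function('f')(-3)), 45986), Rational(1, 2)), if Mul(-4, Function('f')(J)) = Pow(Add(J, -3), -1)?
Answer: Mul(Rational(1, 6), Pow(1655490, Rational(1, 2))) ≈ 214.44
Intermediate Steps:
Function('f')(J) = Mul(Rational(-1, 4), Pow(Add(-3, J), -1)) (Function('f')(J) = Mul(Rational(-1, 4), Pow(Add(J, -3), -1)) = Mul(Rational(-1, 4), Pow(Add(-3, J), -1)))
Pow(Add(Function('s')(19, Function('f')(-3)), 45986), Rational(1, 2)) = Pow(Add(Mul(-4, Mul(-1, Pow(Add(-12, Mul(4, -3)), -1))), 45986), Rational(1, 2)) = Pow(Add(Mul(-4, Mul(-1, Pow(Add(-12, -12), -1))), 45986), Rational(1, 2)) = Pow(Add(Mul(-4, Mul(-1, Pow(-24, -1))), 45986), Rational(1, 2)) = Pow(Add(Mul(-4, Mul(-1, Rational(-1, 24))), 45986), Rational(1, 2)) = Pow(Add(Mul(-4, Rational(1, 24)), 45986), Rational(1, 2)) = Pow(Add(Rational(-1, 6), 45986), Rational(1, 2)) = Pow(Rational(275915, 6), Rational(1, 2)) = Mul(Rational(1, 6), Pow(1655490, Rational(1, 2)))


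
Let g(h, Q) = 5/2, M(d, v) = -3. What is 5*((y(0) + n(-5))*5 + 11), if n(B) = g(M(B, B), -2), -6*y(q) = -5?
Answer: 415/3 ≈ 138.33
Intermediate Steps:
y(q) = 5/6 (y(q) = -1/6*(-5) = 5/6)
g(h, Q) = 5/2 (g(h, Q) = 5*(1/2) = 5/2)
n(B) = 5/2
5*((y(0) + n(-5))*5 + 11) = 5*((5/6 + 5/2)*5 + 11) = 5*((10/3)*5 + 11) = 5*(50/3 + 11) = 5*(83/3) = 415/3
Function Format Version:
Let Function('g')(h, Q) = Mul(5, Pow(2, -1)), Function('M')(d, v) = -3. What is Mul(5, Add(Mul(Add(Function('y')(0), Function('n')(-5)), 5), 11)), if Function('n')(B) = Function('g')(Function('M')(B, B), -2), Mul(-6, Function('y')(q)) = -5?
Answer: Rational(415, 3) ≈ 138.33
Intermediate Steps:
Function('y')(q) = Rational(5, 6) (Function('y')(q) = Mul(Rational(-1, 6), -5) = Rational(5, 6))
Function('g')(h, Q) = Rational(5, 2) (Function('g')(h, Q) = Mul(5, Rational(1, 2)) = Rational(5, 2))
Function('n')(B) = Rational(5, 2)
Mul(5, Add(Mul(Add(Function('y')(0), Function('n')(-5)), 5), 11)) = Mul(5, Add(Mul(Add(Rational(5, 6), Rational(5, 2)), 5), 11)) = Mul(5, Add(Mul(Rational(10, 3), 5), 11)) = Mul(5, Add(Rational(50, 3), 11)) = Mul(5, Rational(83, 3)) = Rational(415, 3)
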